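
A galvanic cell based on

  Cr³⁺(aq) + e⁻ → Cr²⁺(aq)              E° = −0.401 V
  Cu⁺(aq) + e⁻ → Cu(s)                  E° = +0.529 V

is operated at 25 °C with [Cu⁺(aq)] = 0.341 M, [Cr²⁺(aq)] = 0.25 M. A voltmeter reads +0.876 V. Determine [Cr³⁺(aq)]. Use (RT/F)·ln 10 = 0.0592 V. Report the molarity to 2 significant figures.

With Cu⁺/Cu at the cathode and Cr³⁺/Cr²⁺ at the anode, E°cell = +0.529 − (−0.401) = +0.930 V (n = 1).
Rearranging E = E° − (0.0592/n)·log Q gives log Q = 1(+0.930 − (+0.876))/0.0592 = 0.912.
For Cu⁺(aq) + Cr²⁺(aq) → Cu(s) + Cr³⁺(aq), the reaction quotient is Q = [Cr³⁺(aq)] / ([Cu⁺(aq)]·[Cr²⁺(aq)]).
Substituting the known concentrations and solving, log [Cr³⁺(aq)] = −0.157 and [Cr³⁺(aq)] = 0.70 M.

0.70 M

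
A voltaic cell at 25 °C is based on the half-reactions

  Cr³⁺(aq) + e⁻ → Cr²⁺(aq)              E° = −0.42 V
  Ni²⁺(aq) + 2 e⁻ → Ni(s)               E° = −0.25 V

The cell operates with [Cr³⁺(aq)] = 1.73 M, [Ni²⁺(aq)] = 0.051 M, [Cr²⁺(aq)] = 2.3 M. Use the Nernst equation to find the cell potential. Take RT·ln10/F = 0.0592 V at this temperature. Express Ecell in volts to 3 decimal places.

Since E°(Ni²⁺/Ni) > E°(Cr³⁺/Cr²⁺), Ni²⁺/Ni serves as the cathode.
E°cell = E°cat − E°an = −0.25 − (−0.42) = +0.17 V; n = 2.
Balancing gives Ni²⁺(aq) + 2 Cr²⁺(aq) → Ni(s) + 2 Cr³⁺(aq); hence Q = [Cr³⁺(aq)]^2 / ([Ni²⁺(aq)]·[Cr²⁺(aq)]^2) = 11.1 (log Q = 1.045).
By the Nernst equation, E = +0.17 − (0.0592/2)·(1.045) = +0.139 V.

+0.139 V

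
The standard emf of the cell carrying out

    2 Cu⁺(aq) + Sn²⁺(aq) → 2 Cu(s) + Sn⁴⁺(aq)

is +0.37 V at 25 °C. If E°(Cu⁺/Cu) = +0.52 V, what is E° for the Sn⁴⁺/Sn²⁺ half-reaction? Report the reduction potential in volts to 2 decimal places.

In the reaction as written the Cu⁺/Cu couple is reduced (cathode) and Sn⁴⁺/Sn²⁺ is oxidized (anode), so E°cell = E°(Cu⁺/Cu) − E°(Sn⁴⁺/Sn²⁺).
E°(Sn⁴⁺/Sn²⁺) = E°(cathode) − E°cell = +0.52 − (+0.37) = +0.15 V.

+0.15 V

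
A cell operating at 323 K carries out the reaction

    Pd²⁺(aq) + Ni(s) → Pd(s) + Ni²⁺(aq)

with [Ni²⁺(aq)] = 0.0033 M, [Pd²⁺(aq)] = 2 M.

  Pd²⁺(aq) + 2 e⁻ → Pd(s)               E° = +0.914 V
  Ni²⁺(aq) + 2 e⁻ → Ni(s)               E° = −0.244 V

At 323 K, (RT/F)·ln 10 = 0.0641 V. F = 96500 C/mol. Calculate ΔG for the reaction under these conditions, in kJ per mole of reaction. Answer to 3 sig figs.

E°cell = +0.914 − (−0.244) = +1.158 V; the balanced reaction transfers n = 2 electrons.
Here Q = [Ni²⁺(aq)] / [Pd²⁺(aq)] = 0.00165 (log Q = −2.783), giving E = +1.158 − (0.0641/2)·(−2.783) = +1.2472 V.
ΔG = −nFE = −(2)(96500)(+1.2472) J/mol = −241 kJ/mol.

−241 kJ/mol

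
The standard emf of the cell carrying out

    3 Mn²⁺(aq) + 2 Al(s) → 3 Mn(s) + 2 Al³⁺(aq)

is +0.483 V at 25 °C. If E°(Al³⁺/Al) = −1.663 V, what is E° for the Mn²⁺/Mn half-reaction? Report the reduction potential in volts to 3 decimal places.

In the reaction as written the Mn²⁺/Mn couple is reduced (cathode) and Al³⁺/Al is oxidized (anode), so E°cell = E°(Mn²⁺/Mn) − E°(Al³⁺/Al).
E°(Mn²⁺/Mn) = E°cell + E°(anode) = +0.483 + (−1.663) = −1.180 V.

−1.180 V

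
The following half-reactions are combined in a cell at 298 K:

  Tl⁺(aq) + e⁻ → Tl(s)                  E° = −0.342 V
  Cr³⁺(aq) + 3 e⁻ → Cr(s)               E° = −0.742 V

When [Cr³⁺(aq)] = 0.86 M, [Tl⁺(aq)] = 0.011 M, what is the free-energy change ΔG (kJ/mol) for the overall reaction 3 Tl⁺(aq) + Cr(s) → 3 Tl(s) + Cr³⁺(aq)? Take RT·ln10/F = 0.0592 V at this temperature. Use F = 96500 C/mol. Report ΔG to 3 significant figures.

The standard cell potential is −0.342 − (−0.742) = +0.400 V, with n = 3 electrons in the balanced equation.
Here Q = [Cr³⁺(aq)] / [Tl⁺(aq)]^3 = 6.46×10^5 (log Q = 5.810), giving E = +0.400 − (0.0592/3)·(5.810) = +0.2853 V.
Then ΔG = −nFE = −3 × 96500 × +0.2853 J/mol = −82.6 kJ/mol.

−82.6 kJ/mol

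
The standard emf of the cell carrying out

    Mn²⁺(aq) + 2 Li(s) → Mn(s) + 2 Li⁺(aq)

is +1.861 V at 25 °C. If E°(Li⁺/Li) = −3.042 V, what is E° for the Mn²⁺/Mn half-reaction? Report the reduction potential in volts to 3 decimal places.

−1.181 V

In the reaction as written the Mn²⁺/Mn couple is reduced (cathode) and Li⁺/Li is oxidized (anode), so E°cell = E°(Mn²⁺/Mn) − E°(Li⁺/Li).
E°(Mn²⁺/Mn) = E°cell + E°(anode) = +1.861 + (−3.042) = −1.181 V.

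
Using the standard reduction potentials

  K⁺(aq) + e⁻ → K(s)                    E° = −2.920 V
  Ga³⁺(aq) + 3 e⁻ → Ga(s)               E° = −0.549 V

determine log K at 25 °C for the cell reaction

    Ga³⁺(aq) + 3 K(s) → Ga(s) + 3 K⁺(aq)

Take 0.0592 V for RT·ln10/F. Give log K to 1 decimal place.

The Ga³⁺/Ga couple is reduced (cathode); E°cell = −0.549 − (−2.920) = +2.371 V with n = 3.
At equilibrium E = 0, so log K = nE°cell / 0.0592 = (3)(+2.371) / 0.0592 = 120.2.

log K = 120.2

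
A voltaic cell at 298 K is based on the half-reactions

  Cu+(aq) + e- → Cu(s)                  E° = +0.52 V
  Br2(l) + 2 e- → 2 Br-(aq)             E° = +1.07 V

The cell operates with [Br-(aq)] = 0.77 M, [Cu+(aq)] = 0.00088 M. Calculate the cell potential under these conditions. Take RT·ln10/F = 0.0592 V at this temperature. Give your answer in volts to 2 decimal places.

Since E°(Br₂/Br⁻) > E°(Cu⁺/Cu), Br₂/Br⁻ serves as the cathode.
The standard potential is +1.07 − (+0.52) = +0.55 V and the balanced reaction transfers n = 2 electrons.
Balancing gives Br2(l) + 2 Cu(s) → 2 Br-(aq) + 2 Cu+(aq); hence Q = [Br-(aq)]^2·[Cu+(aq)]^2 = 4.59×10^−7 (log Q = −6.338).
By the Nernst equation, E = +0.55 − (0.0592/2)·(−6.338) = +0.74 V.

+0.74 V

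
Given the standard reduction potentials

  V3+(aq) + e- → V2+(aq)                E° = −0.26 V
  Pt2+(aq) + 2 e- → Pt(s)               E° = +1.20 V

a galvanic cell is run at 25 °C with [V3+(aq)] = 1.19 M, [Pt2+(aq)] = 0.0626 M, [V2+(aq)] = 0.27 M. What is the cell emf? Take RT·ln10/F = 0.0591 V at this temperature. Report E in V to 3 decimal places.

The Pt²⁺/Pt couple has the more positive E°, so it is the cathode; V³⁺/V²⁺ is the anode.
E°cell = E°cat − E°an = +1.20 − (−0.26) = +1.46 V; n = 2.
For the overall reaction Pt2+(aq) + 2 V2+(aq) → Pt(s) + 2 V3+(aq), Q = [V3+(aq)]^2 / ([Pt2+(aq)]·[V2+(aq)]^2) = 310, giving log Q = 2.492.
E = E° − (0.0591/n)·log Q = +1.46 − (0.0591/2)(2.492) = +1.386 V.

+1.386 V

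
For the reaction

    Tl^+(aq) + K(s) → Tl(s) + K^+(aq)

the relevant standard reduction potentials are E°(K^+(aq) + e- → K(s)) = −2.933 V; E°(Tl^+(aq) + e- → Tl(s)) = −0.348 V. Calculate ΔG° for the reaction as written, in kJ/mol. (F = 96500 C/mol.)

−249 kJ/mol

In the reaction as written Tl^+(aq) is reduced, so the Tl⁺/Tl couple is the cathode and K⁺/K is the anode.
E°cell = −0.348 − (−2.933) = +2.585 V; balancing electrons gives n = 1.
ΔG° = −nFE°cell = −(1)(96500)(+2.585) J/mol = −249 kJ/mol.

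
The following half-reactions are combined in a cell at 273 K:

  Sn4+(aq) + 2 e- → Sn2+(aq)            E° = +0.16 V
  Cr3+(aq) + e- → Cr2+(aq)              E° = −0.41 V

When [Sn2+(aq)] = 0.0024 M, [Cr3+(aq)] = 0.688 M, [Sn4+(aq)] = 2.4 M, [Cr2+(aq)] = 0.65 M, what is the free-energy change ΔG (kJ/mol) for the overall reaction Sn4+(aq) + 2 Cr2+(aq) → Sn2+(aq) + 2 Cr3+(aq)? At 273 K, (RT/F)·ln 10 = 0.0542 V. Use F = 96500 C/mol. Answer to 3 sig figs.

The standard cell potential is +0.16 − (−0.41) = +0.57 V, with n = 2 electrons in the balanced equation.
Here Q = ([Sn2+(aq)]·[Cr3+(aq)]^2) / ([Sn4+(aq)]·[Cr2+(aq)]^2) = 0.00112 (log Q = −2.951), giving E = +0.57 − (0.0542/2)·(−2.951) = +0.6500 V.
ΔG = −nFE = −(2)(96500)(+0.6500) J/mol = −125 kJ/mol.

−125 kJ/mol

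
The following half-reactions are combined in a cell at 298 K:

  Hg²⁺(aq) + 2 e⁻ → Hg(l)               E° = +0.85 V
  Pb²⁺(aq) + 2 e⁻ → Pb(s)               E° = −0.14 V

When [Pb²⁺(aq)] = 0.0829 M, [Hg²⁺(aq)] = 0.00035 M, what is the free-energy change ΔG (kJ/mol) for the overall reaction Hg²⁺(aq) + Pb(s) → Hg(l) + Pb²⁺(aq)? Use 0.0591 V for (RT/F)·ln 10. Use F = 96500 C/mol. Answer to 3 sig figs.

E°cell = +0.85 − (−0.14) = +0.99 V; the balanced reaction transfers n = 2 electrons.
Here Q = [Pb²⁺(aq)] / [Hg²⁺(aq)] = 237 (log Q = 2.374), giving E = +0.99 − (0.0591/2)·(2.374) = +0.9198 V.
ΔG = −nFE = −(2)(96500)(+0.9198) J/mol = −178 kJ/mol.

−178 kJ/mol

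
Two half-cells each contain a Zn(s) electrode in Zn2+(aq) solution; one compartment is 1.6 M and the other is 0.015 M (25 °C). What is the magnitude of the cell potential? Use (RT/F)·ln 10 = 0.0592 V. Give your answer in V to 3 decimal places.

0.060 V

For a concentration cell E°cell = 0, since both electrodes use the same couple.
The compartment with the higher Zn2+(aq) concentration (1.6 M) acts as the cathode; ions are reduced there and produced at the dilute (0.015 M) anode.
With n = 2, Ecell = −(0.0592/2)·log([dilute]/[conc]) = −(0.0592/2)·log(0.015/1.6) = +0.060 V.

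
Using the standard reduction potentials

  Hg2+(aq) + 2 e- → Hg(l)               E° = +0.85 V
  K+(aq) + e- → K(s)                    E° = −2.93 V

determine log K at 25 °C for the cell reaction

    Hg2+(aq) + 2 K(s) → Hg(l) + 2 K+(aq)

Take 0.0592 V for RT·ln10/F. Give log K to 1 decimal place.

log K = 127.7

The Hg²⁺/Hg couple is reduced (cathode); E°cell = +0.85 − (−2.93) = +3.78 V with n = 2.
At equilibrium E = 0, so log K = nE°cell / 0.0592 = (2)(+3.78) / 0.0592 = 127.7.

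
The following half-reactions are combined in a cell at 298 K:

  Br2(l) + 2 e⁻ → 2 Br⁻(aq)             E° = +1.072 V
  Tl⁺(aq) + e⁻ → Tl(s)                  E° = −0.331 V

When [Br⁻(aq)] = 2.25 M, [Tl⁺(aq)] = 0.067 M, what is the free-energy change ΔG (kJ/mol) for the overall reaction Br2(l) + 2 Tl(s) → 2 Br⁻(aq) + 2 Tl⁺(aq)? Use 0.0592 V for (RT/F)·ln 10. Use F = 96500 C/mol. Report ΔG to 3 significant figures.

−280 kJ/mol

E°cell = +1.072 − (−0.331) = +1.403 V; the balanced reaction transfers n = 2 electrons.
Q = [Br⁻(aq)]^2·[Tl⁺(aq)]^2 = 0.0227, so log Q = −1.643 and E = +1.403 − (0.0592/2)(−1.643) = +1.4516 V.
ΔG = −nFE = −(2)(96500)(+1.4516) J/mol = −280 kJ/mol.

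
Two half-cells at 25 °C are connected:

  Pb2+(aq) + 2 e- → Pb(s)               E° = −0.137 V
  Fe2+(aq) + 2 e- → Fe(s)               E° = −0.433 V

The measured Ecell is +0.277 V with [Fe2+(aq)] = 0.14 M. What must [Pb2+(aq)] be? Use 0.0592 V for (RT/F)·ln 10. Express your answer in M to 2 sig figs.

With Pb²⁺/Pb at the cathode and Fe²⁺/Fe at the anode, E°cell = −0.137 − (−0.433) = +0.296 V (n = 2).
Rearranging E = E° − (0.0592/n)·log Q gives log Q = 2(+0.296 − (+0.277))/0.0592 = 0.642.
The balanced reaction is Pb2+(aq) + Fe(s) → Pb(s) + Fe2+(aq), so Q = [Fe2+(aq)] / [Pb2+(aq)].
Solving for the unknown gives log [Pb2+(aq)] = −1.496, so [Pb2+(aq)] ≈ 0.032 M.

0.032 M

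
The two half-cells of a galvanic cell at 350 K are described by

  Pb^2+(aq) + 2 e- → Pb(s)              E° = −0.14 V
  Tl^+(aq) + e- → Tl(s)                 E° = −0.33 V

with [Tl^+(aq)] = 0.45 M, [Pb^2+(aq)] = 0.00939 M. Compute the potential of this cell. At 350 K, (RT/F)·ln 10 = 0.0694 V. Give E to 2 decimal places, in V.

+0.14 V

The Pb²⁺/Pb couple has the more positive E°, so it is the cathode; Tl⁺/Tl is the anode.
E°cell = E°cat − E°an = −0.14 − (−0.33) = +0.19 V; n = 2.
Balancing gives Pb^2+(aq) + 2 Tl(s) → Pb(s) + 2 Tl^+(aq); hence Q = [Tl^+(aq)]^2 / [Pb^2+(aq)] = 21.6 (log Q = 1.334).
By the Nernst equation, E = +0.19 − (0.0694/2)·(1.334) = +0.14 V.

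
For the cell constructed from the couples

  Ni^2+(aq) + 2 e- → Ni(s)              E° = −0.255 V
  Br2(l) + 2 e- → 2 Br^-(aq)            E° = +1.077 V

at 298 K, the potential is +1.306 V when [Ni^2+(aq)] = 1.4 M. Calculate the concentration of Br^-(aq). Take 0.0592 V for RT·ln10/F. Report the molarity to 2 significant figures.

With Br₂/Br⁻ at the cathode and Ni²⁺/Ni at the anode, E°cell = +1.077 − (−0.255) = +1.332 V (n = 2).
From the Nernst equation, log Q = n(E° − E)/0.0592 = 2·(+1.332 − (+1.306))/0.0592 = 0.878.
For Br2(l) + Ni(s) → 2 Br^-(aq) + Ni^2+(aq), the reaction quotient is Q = [Br^-(aq)]^2·[Ni^2+(aq)].
Isolating [Br^-(aq)] in Q = 10^{0.878} yields log [Br^-(aq)] = 0.366, i.e. 2.3 M.

2.3 M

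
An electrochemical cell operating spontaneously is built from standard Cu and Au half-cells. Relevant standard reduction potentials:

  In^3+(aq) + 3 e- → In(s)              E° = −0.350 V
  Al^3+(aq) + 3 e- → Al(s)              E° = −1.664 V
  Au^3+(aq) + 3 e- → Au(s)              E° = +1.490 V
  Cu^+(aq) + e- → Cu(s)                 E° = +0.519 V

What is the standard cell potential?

The Au³⁺/Au couple has the higher E°, so Au ion is reduced (cathode) and Cu is oxidized (anode).
E°cell = E°(cathode) − E°(anode) = +1.490 − (+0.519) = +0.971 V.

+0.971 V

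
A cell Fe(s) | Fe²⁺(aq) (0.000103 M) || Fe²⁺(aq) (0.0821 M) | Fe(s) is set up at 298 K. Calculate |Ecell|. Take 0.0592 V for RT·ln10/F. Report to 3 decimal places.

0.086 V

For a concentration cell E°cell = 0, since both electrodes use the same couple.
The compartment with the higher Fe²⁺(aq) concentration (0.0821 M) acts as the cathode; ions are reduced there and produced at the dilute (0.000103 M) anode.
With n = 2, Ecell = −(0.0592/2)·log([dilute]/[conc]) = −(0.0592/2)·log(0.000103/0.0821) = +0.086 V.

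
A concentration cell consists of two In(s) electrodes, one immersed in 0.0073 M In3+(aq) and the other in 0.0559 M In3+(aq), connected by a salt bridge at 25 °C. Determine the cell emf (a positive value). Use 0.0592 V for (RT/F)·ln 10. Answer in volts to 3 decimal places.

For a concentration cell E°cell = 0, since both electrodes use the same couple.
The compartment with the higher In3+(aq) concentration (0.0559 M) acts as the cathode; ions are reduced there and produced at the dilute (0.0073 M) anode.
With n = 3, Ecell = −(0.0592/3)·log([dilute]/[conc]) = −(0.0592/3)·log(0.0073/0.0559) = +0.017 V.

0.017 V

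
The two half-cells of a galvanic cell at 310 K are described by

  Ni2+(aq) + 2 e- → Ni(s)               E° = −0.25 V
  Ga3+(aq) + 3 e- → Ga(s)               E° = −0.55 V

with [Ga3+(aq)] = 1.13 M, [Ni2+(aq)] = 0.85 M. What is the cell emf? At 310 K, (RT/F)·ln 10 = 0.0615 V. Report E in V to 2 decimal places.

+0.30 V

The Ni²⁺/Ni couple has the more positive E°, so it is the cathode; Ga³⁺/Ga is the anode.
E°cell = −0.25 − (−0.55) = +0.30 V, with n = 6 electrons transferred.
For the overall reaction 3 Ni2+(aq) + 2 Ga(s) → 3 Ni(s) + 2 Ga3+(aq), Q = [Ga3+(aq)]^2 / [Ni2+(aq)]^3 = 2.08, giving log Q = 0.318.
E = E° − (0.0615/n)·log Q = +0.30 − (0.0615/6)(0.318) = +0.30 V.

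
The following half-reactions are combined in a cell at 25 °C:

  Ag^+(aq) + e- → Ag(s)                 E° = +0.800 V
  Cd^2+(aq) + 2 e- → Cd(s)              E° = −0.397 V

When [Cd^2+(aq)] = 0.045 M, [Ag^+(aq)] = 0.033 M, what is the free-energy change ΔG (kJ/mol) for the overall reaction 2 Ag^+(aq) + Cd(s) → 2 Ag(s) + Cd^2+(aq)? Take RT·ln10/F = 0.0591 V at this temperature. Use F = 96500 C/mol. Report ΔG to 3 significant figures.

−222 kJ/mol

E°cell = +0.800 − (−0.397) = +1.197 V; the balanced reaction transfers n = 2 electrons.
Here Q = [Cd^2+(aq)] / [Ag^+(aq)]^2 = 41.3 (log Q = 1.616), giving E = +1.197 − (0.0591/2)·(1.616) = +1.1492 V.
Finally ΔG = −nFE = −(2)(96500 C/mol)(+1.1492 V) = −222 kJ/mol.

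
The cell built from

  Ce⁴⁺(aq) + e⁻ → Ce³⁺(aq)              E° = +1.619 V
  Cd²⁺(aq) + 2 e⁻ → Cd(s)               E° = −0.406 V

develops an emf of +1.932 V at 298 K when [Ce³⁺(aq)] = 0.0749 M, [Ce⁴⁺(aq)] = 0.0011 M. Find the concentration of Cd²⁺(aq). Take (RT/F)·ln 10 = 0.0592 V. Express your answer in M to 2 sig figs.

0.30 M

With Ce⁴⁺/Ce³⁺ at the cathode and Cd²⁺/Cd at the anode, E°cell = +1.619 − (−0.406) = +2.025 V (n = 2).
From the Nernst equation, log Q = n(E° − E)/0.0592 = 2·(+2.025 − (+1.932))/0.0592 = 3.142.
Balancing electrons gives 2 Ce⁴⁺(aq) + Cd(s) → 2 Ce³⁺(aq) + Cd²⁺(aq); thus Q = ([Ce³⁺(aq)]^2·[Cd²⁺(aq)]) / [Ce⁴⁺(aq)]^2.
Solving for the unknown gives log [Cd²⁺(aq)] = −0.524, so [Cd²⁺(aq)] ≈ 0.30 M.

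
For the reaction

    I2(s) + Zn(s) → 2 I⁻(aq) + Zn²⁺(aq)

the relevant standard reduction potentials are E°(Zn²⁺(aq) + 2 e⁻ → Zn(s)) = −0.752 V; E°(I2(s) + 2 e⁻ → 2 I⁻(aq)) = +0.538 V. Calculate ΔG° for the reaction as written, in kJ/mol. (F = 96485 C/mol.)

−249 kJ/mol

In the reaction as written I2(s) is reduced, so the I₂/I⁻ couple is the cathode and Zn²⁺/Zn is the anode.
E°cell = +0.538 − (−0.752) = +1.290 V; balancing electrons gives n = 2.
ΔG° = −nFE°cell = −(2)(96485)(+1.290) J/mol = −249 kJ/mol.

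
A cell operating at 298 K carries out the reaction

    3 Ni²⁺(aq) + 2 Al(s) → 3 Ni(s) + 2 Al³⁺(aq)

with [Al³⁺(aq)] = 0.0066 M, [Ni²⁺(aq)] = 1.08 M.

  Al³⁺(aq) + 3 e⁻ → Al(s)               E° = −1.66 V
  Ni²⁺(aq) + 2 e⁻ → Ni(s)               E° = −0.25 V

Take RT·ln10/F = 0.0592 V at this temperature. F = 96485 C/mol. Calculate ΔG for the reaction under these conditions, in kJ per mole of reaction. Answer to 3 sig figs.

The standard cell potential is −0.25 − (−1.66) = +1.41 V, with n = 6 electrons in the balanced equation.
Here Q = [Al³⁺(aq)]^2 / [Ni²⁺(aq)]^3 = 3.46×10^−5 (log Q = −4.461), giving E = +1.41 − (0.0592/6)·(−4.461) = +1.4540 V.
Then ΔG = −nFE = −6 × 96485 × +1.4540 J/mol = −842 kJ/mol.

−842 kJ/mol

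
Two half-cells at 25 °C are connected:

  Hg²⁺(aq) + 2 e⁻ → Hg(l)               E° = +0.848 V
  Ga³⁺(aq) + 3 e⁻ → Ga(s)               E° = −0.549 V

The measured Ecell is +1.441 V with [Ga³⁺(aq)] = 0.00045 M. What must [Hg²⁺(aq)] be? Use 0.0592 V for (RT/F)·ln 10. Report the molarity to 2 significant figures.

Hg²⁺/Hg is the cathode (higher E°); E°cell = +0.848 − (−0.549) = +1.397 V with n = 6.
Rearranging E = E° − (0.0592/n)·log Q gives log Q = 6(+1.397 − (+1.441))/0.0592 = −4.459.
The balanced reaction is 3 Hg²⁺(aq) + 2 Ga(s) → 3 Hg(l) + 2 Ga³⁺(aq), so Q = [Ga³⁺(aq)]^2 / [Hg²⁺(aq)]^3.
Isolating [Hg²⁺(aq)] in Q = 10^{−4.459} yields log [Hg²⁺(aq)] = −0.745, i.e. 0.18 M.

0.18 M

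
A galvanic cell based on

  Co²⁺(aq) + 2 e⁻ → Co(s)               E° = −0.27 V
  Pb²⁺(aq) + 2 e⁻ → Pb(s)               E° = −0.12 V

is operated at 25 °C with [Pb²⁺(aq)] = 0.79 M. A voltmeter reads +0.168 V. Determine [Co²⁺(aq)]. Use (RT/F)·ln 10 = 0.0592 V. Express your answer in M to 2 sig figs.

With Pb²⁺/Pb at the cathode and Co²⁺/Co at the anode, E°cell = −0.12 − (−0.27) = +0.15 V (n = 2).
Since E = E° − (0.0592/n)·log Q, log Q = n(E° − E)/0.0592 = −0.608.
Balancing electrons gives Pb²⁺(aq) + Co(s) → Pb(s) + Co²⁺(aq); thus Q = [Co²⁺(aq)] / [Pb²⁺(aq)].
Substituting the known concentrations and solving, log [Co²⁺(aq)] = −0.710 and [Co²⁺(aq)] = 0.19 M.

0.19 M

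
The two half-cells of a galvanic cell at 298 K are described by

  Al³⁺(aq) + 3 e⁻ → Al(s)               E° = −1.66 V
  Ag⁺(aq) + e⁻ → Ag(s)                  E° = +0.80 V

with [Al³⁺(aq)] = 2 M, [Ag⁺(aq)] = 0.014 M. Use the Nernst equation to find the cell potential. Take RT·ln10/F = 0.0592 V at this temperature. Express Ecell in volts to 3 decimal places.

Since E°(Ag⁺/Ag) > E°(Al³⁺/Al), Ag⁺/Ag serves as the cathode.
E°cell = +0.80 − (−1.66) = +2.46 V, with n = 3 electrons transferred.
The balanced reaction is 3 Ag⁺(aq) + Al(s) → 3 Ag(s) + Al³⁺(aq), so Q = [Al³⁺(aq)] / [Ag⁺(aq)]^3 = 7.29×10^5 and log Q = 5.863.
By the Nernst equation, E = +2.46 − (0.0592/3)·(5.863) = +2.344 V.

+2.344 V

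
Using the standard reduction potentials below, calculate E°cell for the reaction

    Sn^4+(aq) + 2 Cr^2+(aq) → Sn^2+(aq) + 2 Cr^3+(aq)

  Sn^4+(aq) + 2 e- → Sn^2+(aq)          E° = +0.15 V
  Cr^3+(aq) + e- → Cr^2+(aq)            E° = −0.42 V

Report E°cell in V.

+0.57 V

In the reaction as written, Sn^4+(aq) is reduced (cathode) and Cr^3+(aq) is produced by oxidation at the anode.
E°cell = E°(cathode) − E°(anode) = +0.15 − (−0.42) = +0.57 V.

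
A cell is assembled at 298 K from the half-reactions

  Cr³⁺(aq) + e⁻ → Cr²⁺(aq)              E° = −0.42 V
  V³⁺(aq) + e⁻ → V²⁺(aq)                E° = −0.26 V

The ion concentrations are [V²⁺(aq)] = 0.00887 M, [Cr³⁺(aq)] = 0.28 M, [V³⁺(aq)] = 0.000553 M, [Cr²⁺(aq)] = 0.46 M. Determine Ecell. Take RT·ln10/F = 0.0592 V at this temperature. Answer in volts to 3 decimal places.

V³⁺/V²⁺ is reduced (cathode, E° = −0.26 V) and Cr³⁺/Cr²⁺ is oxidized (anode).
The standard potential is −0.26 − (−0.42) = +0.16 V and the balanced reaction transfers n = 1 electron.
The balanced reaction is V³⁺(aq) + Cr²⁺(aq) → V²⁺(aq) + Cr³⁺(aq), so Q = ([V²⁺(aq)]·[Cr³⁺(aq)]) / ([V³⁺(aq)]·[Cr²⁺(aq)]) = 9.76 and log Q = 0.990.
E = E° − (0.0592/n)·log Q = +0.16 − (0.0592/1)(0.990) = +0.101 V.

+0.101 V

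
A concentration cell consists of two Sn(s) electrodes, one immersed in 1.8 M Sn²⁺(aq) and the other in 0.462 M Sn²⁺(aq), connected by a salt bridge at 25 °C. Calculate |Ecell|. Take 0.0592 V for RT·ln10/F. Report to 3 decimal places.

For a concentration cell E°cell = 0, since both electrodes use the same couple.
The compartment with the higher Sn²⁺(aq) concentration (1.8 M) acts as the cathode; ions are reduced there and produced at the dilute (0.462 M) anode.
With n = 2, Ecell = −(0.0592/2)·log([dilute]/[conc]) = −(0.0592/2)·log(0.462/1.8) = +0.017 V.

0.017 V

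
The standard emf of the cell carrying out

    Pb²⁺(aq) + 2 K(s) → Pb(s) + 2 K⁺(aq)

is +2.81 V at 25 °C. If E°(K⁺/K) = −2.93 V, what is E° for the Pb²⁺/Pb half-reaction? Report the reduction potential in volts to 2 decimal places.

In the reaction as written the Pb²⁺/Pb couple is reduced (cathode) and K⁺/K is oxidized (anode), so E°cell = E°(Pb²⁺/Pb) − E°(K⁺/K).
E°(Pb²⁺/Pb) = E°cell + E°(anode) = +2.81 + (−2.93) = −0.12 V.

−0.12 V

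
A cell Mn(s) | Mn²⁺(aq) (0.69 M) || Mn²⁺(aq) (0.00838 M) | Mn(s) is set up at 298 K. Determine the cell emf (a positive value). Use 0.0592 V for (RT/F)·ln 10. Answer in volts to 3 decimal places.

For a concentration cell E°cell = 0, since both electrodes use the same couple.
The compartment with the higher Mn²⁺(aq) concentration (0.69 M) acts as the cathode; ions are reduced there and produced at the dilute (0.00838 M) anode.
With n = 2, Ecell = −(0.0592/2)·log([dilute]/[conc]) = −(0.0592/2)·log(0.00838/0.69) = +0.057 V.

0.057 V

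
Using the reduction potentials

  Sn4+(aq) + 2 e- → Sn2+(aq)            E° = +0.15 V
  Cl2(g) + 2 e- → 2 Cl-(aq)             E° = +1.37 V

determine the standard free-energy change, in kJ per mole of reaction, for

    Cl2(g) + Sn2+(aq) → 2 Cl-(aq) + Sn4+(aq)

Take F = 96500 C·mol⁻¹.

In the reaction as written Cl2(g) is reduced, so the Cl₂/Cl⁻ couple is the cathode and Sn⁴⁺/Sn²⁺ is the anode.
E°cell = +1.37 − (+0.15) = +1.22 V; balancing electrons gives n = 2.
ΔG° = −nFE°cell = −(2)(96500)(+1.22) J/mol = −235 kJ/mol.

−235 kJ/mol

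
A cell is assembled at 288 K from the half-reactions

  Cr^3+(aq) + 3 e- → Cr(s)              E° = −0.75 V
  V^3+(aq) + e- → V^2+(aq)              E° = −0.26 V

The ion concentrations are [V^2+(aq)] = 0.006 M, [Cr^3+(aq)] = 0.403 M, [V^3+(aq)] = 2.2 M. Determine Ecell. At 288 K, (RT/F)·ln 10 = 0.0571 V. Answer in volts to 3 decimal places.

+0.644 V

V³⁺/V²⁺ is reduced (cathode, E° = −0.26 V) and Cr³⁺/Cr is oxidized (anode).
E°cell = −0.26 − (−0.75) = +0.49 V, with n = 3 electrons transferred.
The balanced reaction is 3 V^3+(aq) + Cr(s) → 3 V^2+(aq) + Cr^3+(aq), so Q = ([V^2+(aq)]^3·[Cr^3+(aq)]) / [V^3+(aq)]^3 = 8.18×10^−9 and log Q = −8.088.
E = E° − (0.0571/n)·log Q = +0.49 − (0.0571/3)(−8.088) = +0.644 V.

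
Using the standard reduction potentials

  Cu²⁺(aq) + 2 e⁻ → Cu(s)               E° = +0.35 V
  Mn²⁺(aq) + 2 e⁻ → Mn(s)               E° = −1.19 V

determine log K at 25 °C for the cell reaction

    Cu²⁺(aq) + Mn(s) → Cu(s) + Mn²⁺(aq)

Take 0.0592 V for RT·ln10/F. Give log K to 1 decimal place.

log K = 52.0

The Cu²⁺/Cu couple is reduced (cathode); E°cell = +0.35 − (−1.19) = +1.54 V with n = 2.
At equilibrium E = 0, so log K = nE°cell / 0.0592 = (2)(+1.54) / 0.0592 = 52.0.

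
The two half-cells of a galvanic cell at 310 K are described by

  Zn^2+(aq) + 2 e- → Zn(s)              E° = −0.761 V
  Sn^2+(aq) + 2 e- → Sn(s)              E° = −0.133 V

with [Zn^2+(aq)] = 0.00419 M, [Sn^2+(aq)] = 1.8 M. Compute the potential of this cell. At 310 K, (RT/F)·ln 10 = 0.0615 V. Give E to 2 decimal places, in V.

The Sn²⁺/Sn couple has the more positive E°, so it is the cathode; Zn²⁺/Zn is the anode.
E°cell = −0.133 − (−0.761) = +0.628 V, with n = 2 electrons transferred.
For the overall reaction Sn^2+(aq) + Zn(s) → Sn(s) + Zn^2+(aq), Q = [Zn^2+(aq)] / [Sn^2+(aq)] = 0.00233, giving log Q = −2.633.
Applying E = E° − (RT ln10/nF)·log Q gives +0.628 − (0.0615/2)(−2.633) = +0.71 V.

+0.71 V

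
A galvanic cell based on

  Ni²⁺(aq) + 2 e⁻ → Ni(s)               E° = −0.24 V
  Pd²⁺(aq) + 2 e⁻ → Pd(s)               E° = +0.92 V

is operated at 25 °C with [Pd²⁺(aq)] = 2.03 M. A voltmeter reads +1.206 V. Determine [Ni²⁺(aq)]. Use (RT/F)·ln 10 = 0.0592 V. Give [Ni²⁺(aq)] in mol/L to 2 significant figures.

With Pd²⁺/Pd at the cathode and Ni²⁺/Ni at the anode, E°cell = +0.92 − (−0.24) = +1.16 V (n = 2).
Rearranging E = E° − (0.0592/n)·log Q gives log Q = 2(+1.16 − (+1.206))/0.0592 = −1.554.
The balanced reaction is Pd²⁺(aq) + Ni(s) → Pd(s) + Ni²⁺(aq), so Q = [Ni²⁺(aq)] / [Pd²⁺(aq)].
Substituting the known concentrations and solving, log [Ni²⁺(aq)] = −1.247 and [Ni²⁺(aq)] = 0.057 M.

0.057 M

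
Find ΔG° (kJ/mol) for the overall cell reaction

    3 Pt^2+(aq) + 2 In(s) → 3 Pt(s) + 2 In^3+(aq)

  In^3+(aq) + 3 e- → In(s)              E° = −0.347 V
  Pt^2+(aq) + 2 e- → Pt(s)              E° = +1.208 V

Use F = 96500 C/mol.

In the reaction as written Pt^2+(aq) is reduced, so the Pt²⁺/Pt couple is the cathode and In³⁺/In is the anode.
E°cell = +1.208 − (−0.347) = +1.555 V; balancing electrons gives n = 6.
ΔG° = −nFE°cell = −(6)(96500)(+1.555) J/mol = −900 kJ/mol.

−900 kJ/mol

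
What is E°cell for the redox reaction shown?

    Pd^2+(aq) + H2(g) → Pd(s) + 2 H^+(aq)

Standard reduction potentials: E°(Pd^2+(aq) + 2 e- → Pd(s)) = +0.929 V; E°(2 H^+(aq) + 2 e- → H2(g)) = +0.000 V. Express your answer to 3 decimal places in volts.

Pd^2+(aq) gains electrons, so the Pd²⁺/Pd couple is the cathode; the 2H⁺/H₂ couple is the anode.
E°cell = E°(cathode) − E°(anode) = +0.929 − (+0.000) = +0.929 V.
The positive value indicates the reaction is spontaneous as written.

+0.929 V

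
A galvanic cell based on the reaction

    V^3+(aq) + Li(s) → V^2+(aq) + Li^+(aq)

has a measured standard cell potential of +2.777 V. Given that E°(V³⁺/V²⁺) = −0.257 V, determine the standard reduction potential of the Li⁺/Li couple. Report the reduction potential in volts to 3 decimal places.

In the reaction as written the V³⁺/V²⁺ couple is reduced (cathode) and Li⁺/Li is oxidized (anode), so E°cell = E°(V³⁺/V²⁺) − E°(Li⁺/Li).
E°(Li⁺/Li) = E°(cathode) − E°cell = −0.257 − (+2.777) = −3.034 V.

−3.034 V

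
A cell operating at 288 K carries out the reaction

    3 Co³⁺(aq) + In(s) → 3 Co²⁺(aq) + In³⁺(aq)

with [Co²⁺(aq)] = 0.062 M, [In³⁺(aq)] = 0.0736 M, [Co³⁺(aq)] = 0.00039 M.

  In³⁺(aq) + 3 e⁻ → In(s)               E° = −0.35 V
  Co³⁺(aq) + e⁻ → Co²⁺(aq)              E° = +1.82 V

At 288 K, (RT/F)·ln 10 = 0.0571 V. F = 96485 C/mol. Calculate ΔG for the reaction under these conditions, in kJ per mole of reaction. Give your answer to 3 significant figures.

With Co³⁺/Co²⁺ reduced at the cathode, E°cell = +1.82 − (−0.35) = +2.17 V and n = 3.
Q = ([Co²⁺(aq)]^3·[In³⁺(aq)]) / [Co³⁺(aq)]^3 = 2.96×10^5, so log Q = 5.471 and E = +2.17 − (0.0571/3)(5.471) = +2.0659 V.
Then ΔG = −nFE = −3 × 96485 × +2.0659 J/mol = −598 kJ/mol.

−598 kJ/mol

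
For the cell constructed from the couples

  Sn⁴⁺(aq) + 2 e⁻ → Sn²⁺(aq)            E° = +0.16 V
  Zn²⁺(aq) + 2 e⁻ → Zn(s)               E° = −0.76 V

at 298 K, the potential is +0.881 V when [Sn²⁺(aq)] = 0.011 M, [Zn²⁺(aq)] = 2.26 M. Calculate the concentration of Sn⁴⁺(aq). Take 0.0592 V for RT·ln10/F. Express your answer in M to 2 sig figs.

0.0012 M

The Sn⁴⁺/Sn²⁺ couple has the larger reduction potential, so it is the cathode: E°cell = +0.16 − (−0.76) = +0.92 V and n = 2.
Since E = E° − (0.0592/n)·log Q, log Q = n(E° − E)/0.0592 = 1.318.
The balanced reaction is Sn⁴⁺(aq) + Zn(s) → Sn²⁺(aq) + Zn²⁺(aq), so Q = ([Sn²⁺(aq)]·[Zn²⁺(aq)]) / [Sn⁴⁺(aq)].
Isolating [Sn⁴⁺(aq)] in Q = 10^{1.318} yields log [Sn⁴⁺(aq)] = −2.922, i.e. 0.0012 M.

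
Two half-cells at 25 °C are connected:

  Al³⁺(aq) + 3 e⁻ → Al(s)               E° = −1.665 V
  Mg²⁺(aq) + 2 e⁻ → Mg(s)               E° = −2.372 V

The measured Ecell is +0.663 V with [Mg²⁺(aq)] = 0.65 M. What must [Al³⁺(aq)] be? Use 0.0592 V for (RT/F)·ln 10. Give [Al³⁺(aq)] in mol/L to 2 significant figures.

Al³⁺/Al is the cathode (higher E°); E°cell = −1.665 − (−2.372) = +0.707 V with n = 6.
Rearranging E = E° − (0.0592/n)·log Q gives log Q = 6(+0.707 − (+0.663))/0.0592 = 4.459.
For 2 Al³⁺(aq) + 3 Mg(s) → 2 Al(s) + 3 Mg²⁺(aq), the reaction quotient is Q = [Mg²⁺(aq)]^3 / [Al³⁺(aq)]^2.
Isolating [Al³⁺(aq)] in Q = 10^{4.459} yields log [Al³⁺(aq)] = −2.510, i.e. 0.0031 M.

0.0031 M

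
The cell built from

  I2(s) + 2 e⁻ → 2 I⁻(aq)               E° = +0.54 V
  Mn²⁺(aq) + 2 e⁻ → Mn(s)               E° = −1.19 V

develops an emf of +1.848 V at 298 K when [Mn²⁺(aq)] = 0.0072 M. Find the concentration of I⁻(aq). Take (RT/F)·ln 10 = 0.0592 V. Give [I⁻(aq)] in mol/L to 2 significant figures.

The I₂/I⁻ couple has the larger reduction potential, so it is the cathode: E°cell = +0.54 − (−1.19) = +1.73 V and n = 2.
Since E = E° − (0.0592/n)·log Q, log Q = n(E° − E)/0.0592 = −3.986.
Balancing electrons gives I2(s) + Mn(s) → 2 I⁻(aq) + Mn²⁺(aq); thus Q = [I⁻(aq)]^2·[Mn²⁺(aq)].
Isolating [I⁻(aq)] in Q = 10^{−3.986} yields log [I⁻(aq)] = −0.922, i.e. 0.12 M.

0.12 M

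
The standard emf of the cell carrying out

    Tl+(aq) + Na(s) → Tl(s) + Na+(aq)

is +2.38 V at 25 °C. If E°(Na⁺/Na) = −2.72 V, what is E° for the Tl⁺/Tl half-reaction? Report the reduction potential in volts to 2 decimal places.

In the reaction as written the Tl⁺/Tl couple is reduced (cathode) and Na⁺/Na is oxidized (anode), so E°cell = E°(Tl⁺/Tl) − E°(Na⁺/Na).
E°(Tl⁺/Tl) = E°cell + E°(anode) = +2.38 + (−2.72) = −0.34 V.

−0.34 V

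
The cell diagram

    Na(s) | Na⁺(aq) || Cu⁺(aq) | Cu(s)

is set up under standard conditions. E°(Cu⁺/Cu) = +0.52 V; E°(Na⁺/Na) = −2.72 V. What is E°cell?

By convention the left-hand electrode in cell notation is the anode (oxidation) and the right-hand electrode is the cathode (reduction).
E°cell = E°(right) − E°(left) = +0.52 − (−2.72) = +3.24 V.

+3.24 V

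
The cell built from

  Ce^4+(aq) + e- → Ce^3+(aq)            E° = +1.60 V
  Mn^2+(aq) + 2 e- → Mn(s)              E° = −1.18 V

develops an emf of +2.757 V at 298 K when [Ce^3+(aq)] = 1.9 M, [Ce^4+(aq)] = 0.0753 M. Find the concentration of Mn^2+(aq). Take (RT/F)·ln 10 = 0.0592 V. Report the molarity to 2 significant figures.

0.0094 M

The Ce⁴⁺/Ce³⁺ couple has the larger reduction potential, so it is the cathode: E°cell = +1.60 − (−1.18) = +2.78 V and n = 2.
Since E = E° − (0.0592/n)·log Q, log Q = n(E° − E)/0.0592 = 0.777.
For 2 Ce^4+(aq) + Mn(s) → 2 Ce^3+(aq) + Mn^2+(aq), the reaction quotient is Q = ([Ce^3+(aq)]^2·[Mn^2+(aq)]) / [Ce^4+(aq)]^2.
Substituting the known concentrations and solving, log [Mn^2+(aq)] = −2.027 and [Mn^2+(aq)] = 0.0094 M.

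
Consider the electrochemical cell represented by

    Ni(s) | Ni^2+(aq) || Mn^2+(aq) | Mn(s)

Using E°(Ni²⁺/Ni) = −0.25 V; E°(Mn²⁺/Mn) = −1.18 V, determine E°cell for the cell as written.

−0.93 V

By convention the left-hand electrode in cell notation is the anode (oxidation) and the right-hand electrode is the cathode (reduction).
E°cell = E°(right) − E°(left) = −1.18 − (−0.25) = −0.93 V.
The negative sign shows that, as written, the cell would require an external voltage to drive the reaction.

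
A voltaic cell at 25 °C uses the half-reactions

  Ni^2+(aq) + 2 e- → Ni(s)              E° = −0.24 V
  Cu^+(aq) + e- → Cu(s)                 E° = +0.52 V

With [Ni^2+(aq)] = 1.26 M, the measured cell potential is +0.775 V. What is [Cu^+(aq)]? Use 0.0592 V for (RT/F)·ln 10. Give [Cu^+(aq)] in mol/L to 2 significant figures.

2.0 M

Cu⁺/Cu is the cathode (higher E°); E°cell = +0.52 − (−0.24) = +0.76 V with n = 2.
Since E = E° − (0.0592/n)·log Q, log Q = n(E° − E)/0.0592 = −0.507.
For 2 Cu^+(aq) + Ni(s) → 2 Cu(s) + Ni^2+(aq), the reaction quotient is Q = [Ni^2+(aq)] / [Cu^+(aq)]^2.
Solving for the unknown gives log [Cu^+(aq)] = 0.304, so [Cu^+(aq)] ≈ 2.0 M.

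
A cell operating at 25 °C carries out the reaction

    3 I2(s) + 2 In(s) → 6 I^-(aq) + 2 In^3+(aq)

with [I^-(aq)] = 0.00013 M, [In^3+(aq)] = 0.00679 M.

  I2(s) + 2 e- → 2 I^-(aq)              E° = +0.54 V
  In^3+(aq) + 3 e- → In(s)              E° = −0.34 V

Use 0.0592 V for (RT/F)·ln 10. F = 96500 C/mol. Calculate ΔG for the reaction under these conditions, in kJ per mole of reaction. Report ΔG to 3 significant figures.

With I₂/I⁻ reduced at the cathode, E°cell = +0.54 − (−0.34) = +0.88 V and n = 6.
Q = [I^-(aq)]^6·[In^3+(aq)]^2 = 2.23×10^−28, so log Q = −27.653 and E = +0.88 − (0.0592/6)(−27.653) = +1.1528 V.
ΔG = −nFE = −(6)(96500)(+1.1528) J/mol = −667 kJ/mol.

−667 kJ/mol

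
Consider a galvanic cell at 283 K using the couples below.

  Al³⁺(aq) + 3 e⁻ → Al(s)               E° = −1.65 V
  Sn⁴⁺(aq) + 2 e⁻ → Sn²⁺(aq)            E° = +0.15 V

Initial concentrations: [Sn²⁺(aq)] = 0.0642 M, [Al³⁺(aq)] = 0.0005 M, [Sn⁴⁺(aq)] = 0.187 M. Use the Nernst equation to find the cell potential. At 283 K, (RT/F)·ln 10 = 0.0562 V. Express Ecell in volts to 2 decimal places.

+1.87 V

The Sn⁴⁺/Sn²⁺ couple has the more positive E°, so it is the cathode; Al³⁺/Al is the anode.
E°cell = +0.15 − (−1.65) = +1.80 V, with n = 6 electrons transferred.
The balanced reaction is 3 Sn⁴⁺(aq) + 2 Al(s) → 3 Sn²⁺(aq) + 2 Al³⁺(aq), so Q = ([Sn²⁺(aq)]^3·[Al³⁺(aq)]^2) / [Sn⁴⁺(aq)]^3 = 1.01×10^−8 and log Q = −7.995.
By the Nernst equation, E = +1.80 − (0.0562/6)·(−7.995) = +1.87 V.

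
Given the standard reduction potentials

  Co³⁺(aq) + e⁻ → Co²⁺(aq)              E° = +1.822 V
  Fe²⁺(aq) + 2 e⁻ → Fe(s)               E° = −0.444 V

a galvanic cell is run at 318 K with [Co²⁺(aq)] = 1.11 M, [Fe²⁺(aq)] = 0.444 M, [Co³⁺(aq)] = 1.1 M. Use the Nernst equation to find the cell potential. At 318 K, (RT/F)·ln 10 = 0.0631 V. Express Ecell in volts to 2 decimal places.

The Co³⁺/Co²⁺ couple has the more positive E°, so it is the cathode; Fe²⁺/Fe is the anode.
E°cell = +1.822 − (−0.444) = +2.266 V, with n = 2 electrons transferred.
Balancing gives 2 Co³⁺(aq) + Fe(s) → 2 Co²⁺(aq) + Fe²⁺(aq); hence Q = ([Co²⁺(aq)]^2·[Fe²⁺(aq)]) / [Co³⁺(aq)]^2 = 0.452 (log Q = −0.345).
Applying E = E° − (RT ln10/nF)·log Q gives +2.266 − (0.0631/2)(−0.345) = +2.28 V.

+2.28 V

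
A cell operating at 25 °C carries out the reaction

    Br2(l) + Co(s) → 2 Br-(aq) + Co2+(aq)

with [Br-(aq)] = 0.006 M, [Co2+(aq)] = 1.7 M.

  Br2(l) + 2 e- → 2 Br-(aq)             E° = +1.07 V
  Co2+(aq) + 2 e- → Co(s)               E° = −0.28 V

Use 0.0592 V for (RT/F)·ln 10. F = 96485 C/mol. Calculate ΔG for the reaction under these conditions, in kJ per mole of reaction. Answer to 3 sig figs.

The standard cell potential is +1.07 − (−0.28) = +1.35 V, with n = 2 electrons in the balanced equation.
The reaction quotient is [Br-(aq)]^2·[Co2+(aq)] = 6.12×10^−5; by Nernst, E = +1.35 − (0.0592/2)(−4.213) = +1.4747 V.
Finally ΔG = −nFE = −(2)(96485 C/mol)(+1.4747 V) = −285 kJ/mol.

−285 kJ/mol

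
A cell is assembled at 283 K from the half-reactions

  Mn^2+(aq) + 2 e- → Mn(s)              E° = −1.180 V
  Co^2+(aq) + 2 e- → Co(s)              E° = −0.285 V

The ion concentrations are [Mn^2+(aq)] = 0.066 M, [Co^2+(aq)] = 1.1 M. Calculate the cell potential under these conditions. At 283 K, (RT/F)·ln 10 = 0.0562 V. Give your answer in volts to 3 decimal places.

The Co²⁺/Co couple has the more positive E°, so it is the cathode; Mn²⁺/Mn is the anode.
E°cell = E°cat − E°an = −0.285 − (−1.180) = +0.895 V; n = 2.
The balanced reaction is Co^2+(aq) + Mn(s) → Co(s) + Mn^2+(aq), so Q = [Mn^2+(aq)] / [Co^2+(aq)] = 0.06 and log Q = −1.222.
E = E° − (0.0562/n)·log Q = +0.895 − (0.0562/2)(−1.222) = +0.929 V.

+0.929 V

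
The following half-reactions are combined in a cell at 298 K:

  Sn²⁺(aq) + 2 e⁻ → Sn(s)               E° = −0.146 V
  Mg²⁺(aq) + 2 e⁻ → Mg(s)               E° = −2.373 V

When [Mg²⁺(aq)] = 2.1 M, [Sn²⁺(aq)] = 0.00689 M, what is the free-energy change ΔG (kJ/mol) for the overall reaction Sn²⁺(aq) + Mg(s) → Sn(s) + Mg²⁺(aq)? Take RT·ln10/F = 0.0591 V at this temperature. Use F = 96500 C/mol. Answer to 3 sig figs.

−416 kJ/mol

E°cell = −0.146 − (−2.373) = +2.227 V; the balanced reaction transfers n = 2 electrons.
Q = [Mg²⁺(aq)] / [Sn²⁺(aq)] = 305, so log Q = 2.484 and E = +2.227 − (0.0591/2)(2.484) = +2.1536 V.
Finally ΔG = −nFE = −(2)(96500 C/mol)(+2.1536 V) = −416 kJ/mol.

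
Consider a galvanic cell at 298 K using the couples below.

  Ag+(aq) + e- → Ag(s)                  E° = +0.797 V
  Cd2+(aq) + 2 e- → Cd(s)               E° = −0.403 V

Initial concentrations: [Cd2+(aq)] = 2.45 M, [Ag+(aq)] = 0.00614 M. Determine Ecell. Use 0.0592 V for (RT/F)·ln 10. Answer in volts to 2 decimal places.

+1.06 V

Since E°(Ag⁺/Ag) > E°(Cd²⁺/Cd), Ag⁺/Ag serves as the cathode.
The standard potential is +0.797 − (−0.403) = +1.200 V and the balanced reaction transfers n = 2 electrons.
Balancing gives 2 Ag+(aq) + Cd(s) → 2 Ag(s) + Cd2+(aq); hence Q = [Cd2+(aq)] / [Ag+(aq)]^2 = 6.5×10^4 (log Q = 4.813).
E = E° − (0.0592/n)·log Q = +1.200 − (0.0592/2)(4.813) = +1.06 V.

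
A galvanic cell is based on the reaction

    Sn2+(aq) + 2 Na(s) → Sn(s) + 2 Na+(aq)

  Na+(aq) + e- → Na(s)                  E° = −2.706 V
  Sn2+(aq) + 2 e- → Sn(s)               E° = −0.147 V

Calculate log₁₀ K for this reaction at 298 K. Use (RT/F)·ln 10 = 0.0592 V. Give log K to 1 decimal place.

The Sn²⁺/Sn couple is reduced (cathode); E°cell = −0.147 − (−2.706) = +2.559 V with n = 2.
At equilibrium E = 0, so log K = nE°cell / 0.0592 = (2)(+2.559) / 0.0592 = 86.5.

log K = 86.5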